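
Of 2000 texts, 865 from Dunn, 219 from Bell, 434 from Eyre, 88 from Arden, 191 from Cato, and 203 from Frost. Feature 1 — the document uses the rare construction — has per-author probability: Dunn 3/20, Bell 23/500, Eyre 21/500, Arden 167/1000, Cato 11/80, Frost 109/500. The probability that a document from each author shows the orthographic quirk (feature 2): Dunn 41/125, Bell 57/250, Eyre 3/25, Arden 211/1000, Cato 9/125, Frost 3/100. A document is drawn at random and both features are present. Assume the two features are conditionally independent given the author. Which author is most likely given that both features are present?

Dunn

By Bayes' rule, posterior ∝ prior × likelihood:
  Dunn: 0.4325 × 0.15 × 0.328 = 0.021279
  Bell: 0.1095 × 0.046 × 0.228 = 0.001148436
  Eyre: 0.217 × 0.042 × 0.12 = 0.00109368
  Arden: 0.044 × 0.167 × 0.211 = 0.001550428
  Cato: 0.0955 × 0.1375 × 0.072 = 0.00094545
  Frost: 0.1015 × 0.218 × 0.03 = 0.00066381
Total = 0.026680804.
Largest term belongs to Dunn, so Dunn is most probable.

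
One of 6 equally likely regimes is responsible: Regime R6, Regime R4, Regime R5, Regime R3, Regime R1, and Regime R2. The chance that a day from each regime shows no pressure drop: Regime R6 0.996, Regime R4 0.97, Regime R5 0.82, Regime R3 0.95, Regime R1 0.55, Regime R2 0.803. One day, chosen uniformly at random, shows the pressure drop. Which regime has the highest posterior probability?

Regime R1

Taking complements, P(drop | each) = Regime R6 0.004, Regime R4 0.03, Regime R5 0.18, Regime R3 0.05, Regime R1 0.45, Regime R2 0.197.
With a uniform prior (1/6 each), posterior ∝ likelihood:
  Regime R6: 0.004
  Regime R4: 0.03
  Regime R5: 0.18
  Regime R3: 0.05
  Regime R1: 0.45
  Regime R2: 0.197
Total = 0.911.
Largest term belongs to Regime R1, so Regime R1 is most probable.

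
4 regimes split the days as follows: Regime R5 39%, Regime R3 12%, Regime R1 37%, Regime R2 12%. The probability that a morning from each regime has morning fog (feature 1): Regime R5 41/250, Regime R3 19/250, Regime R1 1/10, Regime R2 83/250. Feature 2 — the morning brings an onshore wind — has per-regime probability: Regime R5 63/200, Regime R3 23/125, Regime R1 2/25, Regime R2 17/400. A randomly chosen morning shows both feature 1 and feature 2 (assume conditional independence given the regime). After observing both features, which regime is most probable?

Prior × likelihood for each hypothesis:
  Regime R5: 0.39 × 0.164 × 0.315 = 0.0201474
  Regime R3: 0.12 × 0.076 × 0.184 = 0.00167808
  Regime R1: 0.37 × 0.1 × 0.08 = 0.00296
  Regime R2: 0.12 × 0.332 × 0.0425 = 0.0016932
Normalizing constant = 0.02647868.
Largest term belongs to Regime R5, so Regime R5 is most probable.

Regime R5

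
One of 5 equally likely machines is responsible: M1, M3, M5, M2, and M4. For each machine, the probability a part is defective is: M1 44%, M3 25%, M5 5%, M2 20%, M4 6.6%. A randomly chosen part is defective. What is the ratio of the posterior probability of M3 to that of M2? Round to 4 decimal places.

With a uniform prior (1/5 each), posterior ∝ likelihood:
  M1: 0.44
  M3: 0.25
  M5: 0.05
  M2: 0.2
  M4: 0.066
Sum = 1.006.
The ratio is 0.25 / 0.2 (the normalizer cancels) = 1.2500.

1.2500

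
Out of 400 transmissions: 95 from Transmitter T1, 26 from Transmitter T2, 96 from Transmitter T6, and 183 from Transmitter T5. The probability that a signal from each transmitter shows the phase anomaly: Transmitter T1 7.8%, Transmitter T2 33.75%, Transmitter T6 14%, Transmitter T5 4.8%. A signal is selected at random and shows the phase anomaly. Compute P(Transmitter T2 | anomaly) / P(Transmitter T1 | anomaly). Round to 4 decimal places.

1.1842

Prior × likelihood for each hypothesis:
  Transmitter T1: 0.2375 × 0.078 = 0.018525
  Transmitter T2: 0.065 × 0.3375 = 0.0219375
  Transmitter T6: 0.24 × 0.14 = 0.0336
  Transmitter T5: 0.4575 × 0.048 = 0.02196
Total = 0.0960225.
The ratio is 0.0219375 / 0.018525 (the normalizer cancels) = 1.1842.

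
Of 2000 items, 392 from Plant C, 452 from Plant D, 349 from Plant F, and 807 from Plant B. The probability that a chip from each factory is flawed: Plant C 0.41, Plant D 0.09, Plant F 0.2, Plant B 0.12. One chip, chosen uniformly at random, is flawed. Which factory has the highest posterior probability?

Compute prior × likelihood for every hypothesis:
  Plant C: 0.196 × 0.41 = 0.08036
  Plant D: 0.226 × 0.09 = 0.02034
  Plant F: 0.1745 × 0.2 = 0.0349
  Plant B: 0.4035 × 0.12 = 0.04842
Normalizing constant = 0.18402.
Largest term belongs to Plant C, so Plant C is most probable.

Plant C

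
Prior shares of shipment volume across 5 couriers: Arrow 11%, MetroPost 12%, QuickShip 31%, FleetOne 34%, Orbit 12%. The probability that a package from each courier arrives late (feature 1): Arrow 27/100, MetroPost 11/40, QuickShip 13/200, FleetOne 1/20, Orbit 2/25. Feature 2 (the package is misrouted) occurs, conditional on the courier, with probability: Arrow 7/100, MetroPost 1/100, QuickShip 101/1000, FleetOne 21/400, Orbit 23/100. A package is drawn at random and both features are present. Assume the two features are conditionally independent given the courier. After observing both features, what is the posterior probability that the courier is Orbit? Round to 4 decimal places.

0.2927

Prior × likelihood for each hypothesis:
  Arrow: 0.11 × 0.27 × 0.07 = 0.002079
  MetroPost: 0.12 × 0.275 × 0.01 = 0.00033
  QuickShip: 0.31 × 0.065 × 0.101 = 0.00203515
  FleetOne: 0.34 × 0.05 × 0.0525 = 0.0008925
  Orbit: 0.12 × 0.08 × 0.23 = 0.002208
Normalizing constant = 0.00754465.
P(Orbit | evidence) = 0.002208 / 0.00754465 ≈ 0.2927.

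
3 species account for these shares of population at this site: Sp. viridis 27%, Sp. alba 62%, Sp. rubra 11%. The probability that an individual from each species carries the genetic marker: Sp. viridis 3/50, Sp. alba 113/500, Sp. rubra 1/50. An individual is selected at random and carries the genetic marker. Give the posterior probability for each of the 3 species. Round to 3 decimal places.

Compute prior × likelihood for every hypothesis:
  Sp. viridis: 0.27 × 0.06 = 0.0162
  Sp. alba: 0.62 × 0.226 = 0.14012
  Sp. rubra: 0.11 × 0.02 = 0.0022
Total = 0.15852.
P(Sp. viridis | marker) = 0.0162/0.15852 ≈ 0.102
P(Sp. alba | marker) = 0.14012/0.15852 ≈ 0.884
P(Sp. rubra | marker) = 0.0022/0.15852 ≈ 0.014

Sp. viridis 0.102, Sp. alba 0.884, Sp. rubra 0.014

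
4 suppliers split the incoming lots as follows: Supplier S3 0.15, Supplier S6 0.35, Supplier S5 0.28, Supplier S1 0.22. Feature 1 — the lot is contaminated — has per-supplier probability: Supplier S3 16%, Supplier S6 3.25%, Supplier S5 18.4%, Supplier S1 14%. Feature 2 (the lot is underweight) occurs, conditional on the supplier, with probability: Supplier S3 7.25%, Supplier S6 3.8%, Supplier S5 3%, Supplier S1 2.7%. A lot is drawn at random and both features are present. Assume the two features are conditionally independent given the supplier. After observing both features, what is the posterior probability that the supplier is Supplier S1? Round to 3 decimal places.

0.183

Compute prior × likelihood for every hypothesis:
  Supplier S3: 0.15 × 0.16 × 0.0725 = 0.00174
  Supplier S6: 0.35 × 0.0325 × 0.038 = 0.00043225
  Supplier S5: 0.28 × 0.184 × 0.03 = 0.0015456
  Supplier S1: 0.22 × 0.14 × 0.027 = 0.0008316
Normalizing constant = 0.00454945.
P(Supplier S1 | evidence) = 0.0008316 / 0.00454945 ≈ 0.183.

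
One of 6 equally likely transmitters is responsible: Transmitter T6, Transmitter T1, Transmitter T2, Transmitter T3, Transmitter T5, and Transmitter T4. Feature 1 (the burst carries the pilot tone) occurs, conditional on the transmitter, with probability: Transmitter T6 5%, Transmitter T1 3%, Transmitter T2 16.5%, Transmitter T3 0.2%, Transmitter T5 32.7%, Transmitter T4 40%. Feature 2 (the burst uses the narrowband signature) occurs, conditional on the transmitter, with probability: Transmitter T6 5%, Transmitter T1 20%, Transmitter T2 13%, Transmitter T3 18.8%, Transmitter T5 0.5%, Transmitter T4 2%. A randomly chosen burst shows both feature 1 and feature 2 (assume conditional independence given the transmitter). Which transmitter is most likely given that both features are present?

With a uniform prior (1/6 each), posterior ∝ likelihood:
  Transmitter T6: 0.05 × 0.05 = 0.0025
  Transmitter T1: 0.03 × 0.2 = 0.006
  Transmitter T2: 0.165 × 0.13 = 0.02145
  Transmitter T3: 0.002 × 0.188 = 0.000376
  Transmitter T5: 0.327 × 0.005 = 0.001635
  Transmitter T4: 0.4 × 0.02 = 0.008
Normalizing constant = 0.039961.
Largest term belongs to Transmitter T2, so Transmitter T2 is most probable.

Transmitter T2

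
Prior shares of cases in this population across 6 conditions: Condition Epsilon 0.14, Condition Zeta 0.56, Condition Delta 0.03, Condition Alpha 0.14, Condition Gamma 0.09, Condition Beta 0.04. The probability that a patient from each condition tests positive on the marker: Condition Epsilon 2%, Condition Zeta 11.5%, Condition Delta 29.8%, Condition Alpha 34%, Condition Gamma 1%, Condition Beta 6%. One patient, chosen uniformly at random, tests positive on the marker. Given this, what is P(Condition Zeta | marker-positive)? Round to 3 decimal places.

0.507

By Bayes' rule, posterior ∝ prior × likelihood:
  Condition Epsilon: 0.14 × 0.02 = 0.0028
  Condition Zeta: 0.56 × 0.115 = 0.0644
  Condition Delta: 0.03 × 0.298 = 0.00894
  Condition Alpha: 0.14 × 0.34 = 0.0476
  Condition Gamma: 0.09 × 0.01 = 0.0009
  Condition Beta: 0.04 × 0.06 = 0.0024
Sum = 0.12704.
P(Condition Zeta | evidence) = 0.0644 / 0.12704 ≈ 0.507.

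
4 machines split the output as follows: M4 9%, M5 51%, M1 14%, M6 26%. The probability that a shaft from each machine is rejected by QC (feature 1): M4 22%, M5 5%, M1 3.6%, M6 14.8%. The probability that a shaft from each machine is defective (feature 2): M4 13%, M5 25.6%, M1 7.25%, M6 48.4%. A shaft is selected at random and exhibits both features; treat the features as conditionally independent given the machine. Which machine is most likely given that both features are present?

M6

Compute prior × likelihood for every hypothesis:
  M4: 0.09 × 0.22 × 0.13 = 0.002574
  M5: 0.51 × 0.05 × 0.256 = 0.006528
  M1: 0.14 × 0.036 × 0.0725 = 0.0003654
  M6: 0.26 × 0.148 × 0.484 = 0.01862432
Total = 0.02809172.
Largest term belongs to M6, so M6 is most probable.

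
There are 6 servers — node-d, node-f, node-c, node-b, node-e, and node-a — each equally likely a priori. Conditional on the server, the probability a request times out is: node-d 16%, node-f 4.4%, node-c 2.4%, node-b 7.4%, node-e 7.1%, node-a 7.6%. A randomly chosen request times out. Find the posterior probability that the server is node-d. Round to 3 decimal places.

0.356

Since the prior is uniform, the posterior is proportional to the likelihood:
  node-d: 0.16
  node-f: 0.044
  node-c: 0.024
  node-b: 0.074
  node-e: 0.071
  node-a: 0.076
Normalizing constant = 0.449.
P(node-d | evidence) = 0.16 / 0.449 ≈ 0.356.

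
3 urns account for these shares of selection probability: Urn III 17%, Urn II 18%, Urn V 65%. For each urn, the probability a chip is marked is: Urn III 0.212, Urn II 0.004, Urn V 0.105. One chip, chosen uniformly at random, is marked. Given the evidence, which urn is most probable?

Urn V

By Bayes' rule, posterior ∝ prior × likelihood:
  Urn III: 0.17 × 0.212 = 0.03604
  Urn II: 0.18 × 0.004 = 0.00072
  Urn V: 0.65 × 0.105 = 0.06825
Sum = 0.10501.
Largest term belongs to Urn V, so Urn V is most probable.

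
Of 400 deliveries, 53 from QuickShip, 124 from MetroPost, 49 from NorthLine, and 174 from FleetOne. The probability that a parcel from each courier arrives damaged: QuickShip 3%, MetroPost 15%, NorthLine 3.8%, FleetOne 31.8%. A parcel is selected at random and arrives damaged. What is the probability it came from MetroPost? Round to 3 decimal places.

0.240

Compute prior × likelihood for every hypothesis:
  QuickShip: 0.1325 × 0.03 = 0.003975
  MetroPost: 0.31 × 0.15 = 0.0465
  NorthLine: 0.1225 × 0.038 = 0.004655
  FleetOne: 0.435 × 0.318 = 0.13833
Sum = 0.19346.
P(MetroPost | evidence) = 0.0465 / 0.19346 ≈ 0.240.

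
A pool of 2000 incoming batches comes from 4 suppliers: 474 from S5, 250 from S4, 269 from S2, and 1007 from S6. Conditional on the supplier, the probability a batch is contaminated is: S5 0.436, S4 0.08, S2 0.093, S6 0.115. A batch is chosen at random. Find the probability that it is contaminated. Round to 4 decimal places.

Unnormalized posteriors (prior × likelihood):
  S5: 0.237 × 0.436 = 0.103332
  S4: 0.125 × 0.08 = 0.01
  S2: 0.1345 × 0.093 = 0.0125085
  S6: 0.5035 × 0.115 = 0.0579025
P(contaminated) = 0.103332 + 0.01 + 0.0125085 + 0.0579025 = 0.183743 → 0.1837.

0.1837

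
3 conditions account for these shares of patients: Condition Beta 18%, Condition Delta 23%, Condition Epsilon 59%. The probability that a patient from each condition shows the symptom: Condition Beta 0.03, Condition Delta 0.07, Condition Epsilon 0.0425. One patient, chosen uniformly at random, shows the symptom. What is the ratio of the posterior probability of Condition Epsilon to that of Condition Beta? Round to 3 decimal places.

Unnormalized posteriors (prior × likelihood):
  Condition Beta: 0.18 × 0.03 = 0.0054
  Condition Delta: 0.23 × 0.07 = 0.0161
  Condition Epsilon: 0.59 × 0.0425 = 0.025075
Total = 0.046575.
The ratio is 0.025075 / 0.0054 (the normalizer cancels) = 4.644.

4.644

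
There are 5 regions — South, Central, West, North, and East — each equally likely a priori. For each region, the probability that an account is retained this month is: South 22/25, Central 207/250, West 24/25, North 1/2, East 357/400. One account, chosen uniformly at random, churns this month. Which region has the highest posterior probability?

North

Taking complements, P(churn | each) = South 0.12, Central 0.172, West 0.04, North 0.5, East 0.1075.
Since the prior is uniform, the posterior is proportional to the likelihood:
  South: 0.12
  Central: 0.172
  West: 0.04
  North: 0.5
  East: 0.1075
Total = 0.9395.
Largest term belongs to North, so North is most probable.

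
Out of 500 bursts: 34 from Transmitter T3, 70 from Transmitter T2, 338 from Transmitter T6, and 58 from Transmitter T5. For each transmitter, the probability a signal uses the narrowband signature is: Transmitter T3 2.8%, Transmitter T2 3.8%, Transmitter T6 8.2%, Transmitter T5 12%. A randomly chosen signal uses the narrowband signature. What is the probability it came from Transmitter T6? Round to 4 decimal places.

Compute prior × likelihood for every hypothesis:
  Transmitter T3: 0.068 × 0.028 = 0.001904
  Transmitter T2: 0.14 × 0.038 = 0.00532
  Transmitter T6: 0.676 × 0.082 = 0.055432
  Transmitter T5: 0.116 × 0.12 = 0.01392
Normalizing constant = 0.076576.
P(Transmitter T6 | evidence) = 0.055432 / 0.076576 ≈ 0.7239.

0.7239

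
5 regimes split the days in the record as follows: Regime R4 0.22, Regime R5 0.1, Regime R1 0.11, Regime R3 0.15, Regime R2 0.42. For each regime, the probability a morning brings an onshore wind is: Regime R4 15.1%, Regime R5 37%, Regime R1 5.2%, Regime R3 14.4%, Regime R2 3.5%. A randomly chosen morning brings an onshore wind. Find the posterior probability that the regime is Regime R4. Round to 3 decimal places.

By Bayes' rule, posterior ∝ prior × likelihood:
  Regime R4: 0.22 × 0.151 = 0.03322
  Regime R5: 0.1 × 0.37 = 0.037
  Regime R1: 0.11 × 0.052 = 0.00572
  Regime R3: 0.15 × 0.144 = 0.0216
  Regime R2: 0.42 × 0.035 = 0.0147
Sum = 0.11224.
P(Regime R4 | evidence) = 0.03322 / 0.11224 ≈ 0.296.

0.296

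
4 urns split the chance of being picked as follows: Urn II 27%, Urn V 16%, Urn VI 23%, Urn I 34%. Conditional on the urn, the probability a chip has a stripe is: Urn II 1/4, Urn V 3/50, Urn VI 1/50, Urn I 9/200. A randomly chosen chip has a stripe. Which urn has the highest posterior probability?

By Bayes' rule, posterior ∝ prior × likelihood:
  Urn II: 0.27 × 0.25 = 0.0675
  Urn V: 0.16 × 0.06 = 0.0096
  Urn VI: 0.23 × 0.02 = 0.0046
  Urn I: 0.34 × 0.045 = 0.0153
Normalizing constant = 0.097.
Largest term belongs to Urn II, so Urn II is most probable.

Urn II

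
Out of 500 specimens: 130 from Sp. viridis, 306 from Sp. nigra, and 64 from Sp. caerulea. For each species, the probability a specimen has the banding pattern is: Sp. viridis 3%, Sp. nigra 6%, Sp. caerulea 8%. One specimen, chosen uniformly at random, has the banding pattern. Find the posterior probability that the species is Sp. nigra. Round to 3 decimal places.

0.671

Compute prior × likelihood for every hypothesis:
  Sp. viridis: 0.26 × 0.03 = 0.0078
  Sp. nigra: 0.612 × 0.06 = 0.03672
  Sp. caerulea: 0.128 × 0.08 = 0.01024
Sum = 0.05476.
P(Sp. nigra | evidence) = 0.03672 / 0.05476 ≈ 0.671.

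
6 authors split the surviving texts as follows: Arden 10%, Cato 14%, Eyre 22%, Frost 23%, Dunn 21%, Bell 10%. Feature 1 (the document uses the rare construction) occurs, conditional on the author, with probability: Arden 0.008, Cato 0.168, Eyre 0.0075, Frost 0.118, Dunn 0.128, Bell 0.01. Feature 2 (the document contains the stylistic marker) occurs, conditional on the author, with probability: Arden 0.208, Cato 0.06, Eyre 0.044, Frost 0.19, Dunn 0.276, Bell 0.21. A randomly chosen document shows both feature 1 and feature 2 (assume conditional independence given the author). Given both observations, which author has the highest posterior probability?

Dunn

Unnormalized posteriors (prior × likelihood):
  Arden: 0.1 × 0.008 × 0.208 = 0.0001664
  Cato: 0.14 × 0.168 × 0.06 = 0.0014112
  Eyre: 0.22 × 0.0075 × 0.044 = 0.0000726
  Frost: 0.23 × 0.118 × 0.19 = 0.0051566
  Dunn: 0.21 × 0.128 × 0.276 = 0.00741888
  Bell: 0.1 × 0.01 × 0.21 = 0.00021
Normalizing constant = 0.01443568.
Largest term belongs to Dunn, so Dunn is most probable.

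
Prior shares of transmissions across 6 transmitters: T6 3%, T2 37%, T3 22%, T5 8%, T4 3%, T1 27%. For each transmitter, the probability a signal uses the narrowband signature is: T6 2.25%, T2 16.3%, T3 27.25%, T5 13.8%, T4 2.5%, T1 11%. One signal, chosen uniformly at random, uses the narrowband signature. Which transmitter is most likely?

T2

By Bayes' rule, posterior ∝ prior × likelihood:
  T6: 0.03 × 0.0225 = 0.000675
  T2: 0.37 × 0.163 = 0.06031
  T3: 0.22 × 0.2725 = 0.05995
  T5: 0.08 × 0.138 = 0.01104
  T4: 0.03 × 0.025 = 0.00075
  T1: 0.27 × 0.11 = 0.0297
Sum = 0.162425.
Largest term belongs to T2, so T2 is most probable.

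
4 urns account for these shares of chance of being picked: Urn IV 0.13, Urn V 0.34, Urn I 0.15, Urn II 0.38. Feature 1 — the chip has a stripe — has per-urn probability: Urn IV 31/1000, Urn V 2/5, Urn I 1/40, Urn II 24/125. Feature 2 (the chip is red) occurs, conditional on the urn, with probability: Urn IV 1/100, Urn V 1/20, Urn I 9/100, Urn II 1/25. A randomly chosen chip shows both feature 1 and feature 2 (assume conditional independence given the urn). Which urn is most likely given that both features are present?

By Bayes' rule, posterior ∝ prior × likelihood:
  Urn IV: 0.13 × 0.031 × 0.01 = 0.0000403
  Urn V: 0.34 × 0.4 × 0.05 = 0.0068
  Urn I: 0.15 × 0.025 × 0.09 = 0.0003375
  Urn II: 0.38 × 0.192 × 0.04 = 0.0029184
Total = 0.0100962.
Largest term belongs to Urn V, so Urn V is most probable.

Urn V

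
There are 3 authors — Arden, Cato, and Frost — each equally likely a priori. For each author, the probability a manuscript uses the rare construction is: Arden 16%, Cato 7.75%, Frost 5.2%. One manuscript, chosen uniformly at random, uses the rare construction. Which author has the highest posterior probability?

With a uniform prior (1/3 each), posterior ∝ likelihood:
  Arden: 0.16
  Cato: 0.0775
  Frost: 0.052
Normalizing constant = 0.2895.
Largest term belongs to Arden, so Arden is most probable.

Arden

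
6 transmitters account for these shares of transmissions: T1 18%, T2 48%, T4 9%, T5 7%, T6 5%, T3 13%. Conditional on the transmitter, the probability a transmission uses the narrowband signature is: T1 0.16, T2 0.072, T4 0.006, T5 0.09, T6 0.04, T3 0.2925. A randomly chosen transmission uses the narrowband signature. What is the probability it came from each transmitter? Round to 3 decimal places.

T1 0.261, T2 0.314, T4 0.005, T5 0.057, T6 0.018, T3 0.345

Prior × likelihood for each hypothesis:
  T1: 0.18 × 0.16 = 0.0288
  T2: 0.48 × 0.072 = 0.03456
  T4: 0.09 × 0.006 = 0.00054
  T5: 0.07 × 0.09 = 0.0063
  T6: 0.05 × 0.04 = 0.002
  T3: 0.13 × 0.2925 = 0.038025
Normalizing constant = 0.110225.
P(T1 | narrowband) = 0.0288/0.110225 ≈ 0.261
P(T2 | narrowband) = 0.03456/0.110225 ≈ 0.314
P(T4 | narrowband) = 0.00054/0.110225 ≈ 0.005
P(T5 | narrowband) = 0.0063/0.110225 ≈ 0.057
P(T6 | narrowband) = 0.002/0.110225 ≈ 0.018
P(T3 | narrowband) = 0.038025/0.110225 ≈ 0.345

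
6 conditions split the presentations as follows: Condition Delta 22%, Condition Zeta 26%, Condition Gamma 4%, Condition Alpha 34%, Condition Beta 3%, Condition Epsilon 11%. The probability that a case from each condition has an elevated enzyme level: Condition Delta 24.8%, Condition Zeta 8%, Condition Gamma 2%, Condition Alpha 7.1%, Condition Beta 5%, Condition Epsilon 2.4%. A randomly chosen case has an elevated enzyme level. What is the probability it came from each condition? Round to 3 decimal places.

Condition Delta 0.522, Condition Zeta 0.199, Condition Gamma 0.008, Condition Alpha 0.231, Condition Beta 0.014, Condition Epsilon 0.025

Compute prior × likelihood for every hypothesis:
  Condition Delta: 0.22 × 0.248 = 0.05456
  Condition Zeta: 0.26 × 0.08 = 0.0208
  Condition Gamma: 0.04 × 0.02 = 0.0008
  Condition Alpha: 0.34 × 0.071 = 0.02414
  Condition Beta: 0.03 × 0.05 = 0.0015
  Condition Epsilon: 0.11 × 0.024 = 0.00264
Total = 0.10444.
P(Condition Delta | elevated) = 0.05456/0.10444 ≈ 0.522
P(Condition Zeta | elevated) = 0.0208/0.10444 ≈ 0.199
P(Condition Gamma | elevated) = 0.0008/0.10444 ≈ 0.008
P(Condition Alpha | elevated) = 0.02414/0.10444 ≈ 0.231
P(Condition Beta | elevated) = 0.0015/0.10444 ≈ 0.014
P(Condition Epsilon | elevated) = 0.00264/0.10444 ≈ 0.025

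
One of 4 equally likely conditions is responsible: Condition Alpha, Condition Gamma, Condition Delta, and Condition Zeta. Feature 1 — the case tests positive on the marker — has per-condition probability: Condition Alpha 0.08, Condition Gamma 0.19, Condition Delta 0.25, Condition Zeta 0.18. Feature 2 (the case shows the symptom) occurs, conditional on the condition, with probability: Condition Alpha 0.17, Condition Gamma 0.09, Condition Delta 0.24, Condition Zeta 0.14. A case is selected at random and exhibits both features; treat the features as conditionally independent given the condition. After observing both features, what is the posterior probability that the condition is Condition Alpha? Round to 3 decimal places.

0.117

With a uniform prior (1/4 each), posterior ∝ likelihood:
  Condition Alpha: 0.08 × 0.17 = 0.0136
  Condition Gamma: 0.19 × 0.09 = 0.0171
  Condition Delta: 0.25 × 0.24 = 0.06
  Condition Zeta: 0.18 × 0.14 = 0.0252
Total = 0.1159.
P(Condition Alpha | evidence) = 0.0136 / 0.1159 ≈ 0.117.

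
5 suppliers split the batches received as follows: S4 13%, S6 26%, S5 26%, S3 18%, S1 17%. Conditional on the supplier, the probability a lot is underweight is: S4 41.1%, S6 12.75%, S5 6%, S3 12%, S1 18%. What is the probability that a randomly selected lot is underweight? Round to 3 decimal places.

0.154

Compute prior × likelihood for every hypothesis:
  S4: 0.13 × 0.411 = 0.05343
  S6: 0.26 × 0.1275 = 0.03315
  S5: 0.26 × 0.06 = 0.0156
  S3: 0.18 × 0.12 = 0.0216
  S1: 0.17 × 0.18 = 0.0306
P(underweight) = 0.05343 + 0.03315 + 0.0156 + 0.0216 + 0.0306 = 0.15438 → 0.154.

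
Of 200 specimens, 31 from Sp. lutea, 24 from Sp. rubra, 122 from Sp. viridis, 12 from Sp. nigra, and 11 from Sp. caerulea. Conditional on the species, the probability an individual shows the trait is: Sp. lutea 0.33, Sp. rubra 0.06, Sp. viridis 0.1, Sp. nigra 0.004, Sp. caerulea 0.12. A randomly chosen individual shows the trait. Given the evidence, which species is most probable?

Sp. viridis

Compute prior × likelihood for every hypothesis:
  Sp. lutea: 0.155 × 0.33 = 0.05115
  Sp. rubra: 0.12 × 0.06 = 0.0072
  Sp. viridis: 0.61 × 0.1 = 0.061
  Sp. nigra: 0.06 × 0.004 = 0.00024
  Sp. caerulea: 0.055 × 0.12 = 0.0066
Sum = 0.12619.
Largest term belongs to Sp. viridis, so Sp. viridis is most probable.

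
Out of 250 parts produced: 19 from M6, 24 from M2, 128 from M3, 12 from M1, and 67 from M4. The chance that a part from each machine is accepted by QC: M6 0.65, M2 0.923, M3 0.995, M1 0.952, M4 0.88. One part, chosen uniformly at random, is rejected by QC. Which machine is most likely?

M4

Taking complements, P(rejected | each) = M6 0.35, M2 0.077, M3 0.005, M1 0.048, M4 0.12.
Prior × likelihood for each hypothesis:
  M6: 0.076 × 0.35 = 0.0266
  M2: 0.096 × 0.077 = 0.007392
  M3: 0.512 × 0.005 = 0.00256
  M1: 0.048 × 0.048 = 0.002304
  M4: 0.268 × 0.12 = 0.03216
Normalizing constant = 0.071016.
Largest term belongs to M4, so M4 is most probable.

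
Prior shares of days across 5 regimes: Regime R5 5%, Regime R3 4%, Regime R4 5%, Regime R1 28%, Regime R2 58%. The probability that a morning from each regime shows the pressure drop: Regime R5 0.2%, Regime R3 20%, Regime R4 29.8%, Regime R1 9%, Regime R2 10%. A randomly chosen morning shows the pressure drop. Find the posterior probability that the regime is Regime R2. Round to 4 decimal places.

0.5461

By Bayes' rule, posterior ∝ prior × likelihood:
  Regime R5: 0.05 × 0.002 = 0.0001
  Regime R3: 0.04 × 0.2 = 0.008
  Regime R4: 0.05 × 0.298 = 0.0149
  Regime R1: 0.28 × 0.09 = 0.0252
  Regime R2: 0.58 × 0.1 = 0.058
Sum = 0.1062.
P(Regime R2 | evidence) = 0.058 / 0.1062 ≈ 0.5461.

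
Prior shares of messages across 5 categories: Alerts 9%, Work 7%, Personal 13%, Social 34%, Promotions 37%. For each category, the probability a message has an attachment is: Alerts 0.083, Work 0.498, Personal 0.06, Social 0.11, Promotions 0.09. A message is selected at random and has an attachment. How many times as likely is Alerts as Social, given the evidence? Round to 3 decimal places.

Prior × likelihood for each hypothesis:
  Alerts: 0.09 × 0.083 = 0.00747
  Work: 0.07 × 0.498 = 0.03486
  Personal: 0.13 × 0.06 = 0.0078
  Social: 0.34 × 0.11 = 0.0374
  Promotions: 0.37 × 0.09 = 0.0333
Total = 0.12083.
The ratio is 0.00747 / 0.0374 (the normalizer cancels) = 0.200.

0.200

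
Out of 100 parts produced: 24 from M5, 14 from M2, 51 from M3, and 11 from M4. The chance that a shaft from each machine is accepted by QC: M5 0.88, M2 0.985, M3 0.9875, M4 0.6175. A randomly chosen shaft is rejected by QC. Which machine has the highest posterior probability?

M4

Taking complements, P(rejected | each) = M5 0.12, M2 0.015, M3 0.0125, M4 0.3825.
Compute prior × likelihood for every hypothesis:
  M5: 0.24 × 0.12 = 0.0288
  M2: 0.14 × 0.015 = 0.0021
  M3: 0.51 × 0.0125 = 0.006375
  M4: 0.11 × 0.3825 = 0.042075
Normalizing constant = 0.07935.
Largest term belongs to M4, so M4 is most probable.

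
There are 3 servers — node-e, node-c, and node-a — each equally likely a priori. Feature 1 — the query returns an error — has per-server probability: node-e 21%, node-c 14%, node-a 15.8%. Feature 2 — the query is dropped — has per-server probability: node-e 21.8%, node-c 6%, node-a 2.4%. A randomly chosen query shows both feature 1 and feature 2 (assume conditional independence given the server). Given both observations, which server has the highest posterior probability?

node-e

With a uniform prior (1/3 each), posterior ∝ likelihood:
  node-e: 0.21 × 0.218 = 0.04578
  node-c: 0.14 × 0.06 = 0.0084
  node-a: 0.158 × 0.024 = 0.003792
Total = 0.057972.
Largest term belongs to node-e, so node-e is most probable.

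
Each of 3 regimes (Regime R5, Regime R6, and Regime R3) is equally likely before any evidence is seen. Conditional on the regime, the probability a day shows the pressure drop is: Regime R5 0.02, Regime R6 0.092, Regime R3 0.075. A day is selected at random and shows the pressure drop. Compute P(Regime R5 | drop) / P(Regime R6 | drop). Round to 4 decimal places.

0.2174

Since the prior is uniform, the posterior is proportional to the likelihood:
  Regime R5: 0.02
  Regime R6: 0.092
  Regime R3: 0.075
Sum = 0.187.
The ratio is 0.02 / 0.092 (the normalizer cancels) = 0.2174.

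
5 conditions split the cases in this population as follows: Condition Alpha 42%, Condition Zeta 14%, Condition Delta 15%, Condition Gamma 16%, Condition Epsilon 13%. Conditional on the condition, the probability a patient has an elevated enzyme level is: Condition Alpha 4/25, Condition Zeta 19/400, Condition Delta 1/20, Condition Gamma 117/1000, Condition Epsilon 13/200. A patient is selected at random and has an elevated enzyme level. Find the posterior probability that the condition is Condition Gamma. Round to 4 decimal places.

Prior × likelihood for each hypothesis:
  Condition Alpha: 0.42 × 0.16 = 0.0672
  Condition Zeta: 0.14 × 0.0475 = 0.00665
  Condition Delta: 0.15 × 0.05 = 0.0075
  Condition Gamma: 0.16 × 0.117 = 0.01872
  Condition Epsilon: 0.13 × 0.065 = 0.00845
Total = 0.10852.
P(Condition Gamma | evidence) = 0.01872 / 0.10852 ≈ 0.1725.

0.1725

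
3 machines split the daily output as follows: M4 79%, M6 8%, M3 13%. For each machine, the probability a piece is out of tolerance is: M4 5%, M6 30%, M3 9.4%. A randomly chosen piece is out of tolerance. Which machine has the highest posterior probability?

Prior × likelihood for each hypothesis:
  M4: 0.79 × 0.05 = 0.0395
  M6: 0.08 × 0.3 = 0.024
  M3: 0.13 × 0.094 = 0.01222
Normalizing constant = 0.07572.
Largest term belongs to M4, so M4 is most probable.

M4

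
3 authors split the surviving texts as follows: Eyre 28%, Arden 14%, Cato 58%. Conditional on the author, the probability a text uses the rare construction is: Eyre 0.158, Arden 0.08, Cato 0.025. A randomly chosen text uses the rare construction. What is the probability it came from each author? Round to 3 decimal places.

Eyre 0.633, Arden 0.160, Cato 0.207

Unnormalized posteriors (prior × likelihood):
  Eyre: 0.28 × 0.158 = 0.04424
  Arden: 0.14 × 0.08 = 0.0112
  Cato: 0.58 × 0.025 = 0.0145
Normalizing constant = 0.06994.
P(Eyre | rare-form) = 0.04424/0.06994 ≈ 0.633
P(Arden | rare-form) = 0.0112/0.06994 ≈ 0.160
P(Cato | rare-form) = 0.0145/0.06994 ≈ 0.207
(Check: 0.633+0.160+0.207 = 1.000.)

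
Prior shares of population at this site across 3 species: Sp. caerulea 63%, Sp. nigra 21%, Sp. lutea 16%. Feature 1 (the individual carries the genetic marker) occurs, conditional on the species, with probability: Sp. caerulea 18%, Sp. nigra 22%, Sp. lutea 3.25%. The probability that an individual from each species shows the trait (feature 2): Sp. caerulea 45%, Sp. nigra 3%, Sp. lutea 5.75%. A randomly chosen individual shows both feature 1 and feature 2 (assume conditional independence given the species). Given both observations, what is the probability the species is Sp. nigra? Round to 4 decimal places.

0.0263

Compute prior × likelihood for every hypothesis:
  Sp. caerulea: 0.63 × 0.18 × 0.45 = 0.05103
  Sp. nigra: 0.21 × 0.22 × 0.03 = 0.001386
  Sp. lutea: 0.16 × 0.0325 × 0.0575 = 0.000299
Total = 0.052715.
P(Sp. nigra | evidence) = 0.001386 / 0.052715 ≈ 0.0263.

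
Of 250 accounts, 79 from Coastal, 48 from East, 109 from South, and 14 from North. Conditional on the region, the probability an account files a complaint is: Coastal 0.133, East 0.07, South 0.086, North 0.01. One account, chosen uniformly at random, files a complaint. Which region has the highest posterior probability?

Coastal

By Bayes' rule, posterior ∝ prior × likelihood:
  Coastal: 0.316 × 0.133 = 0.042028
  East: 0.192 × 0.07 = 0.01344
  South: 0.436 × 0.086 = 0.037496
  North: 0.056 × 0.01 = 0.00056
Sum = 0.093524.
Largest term belongs to Coastal, so Coastal is most probable.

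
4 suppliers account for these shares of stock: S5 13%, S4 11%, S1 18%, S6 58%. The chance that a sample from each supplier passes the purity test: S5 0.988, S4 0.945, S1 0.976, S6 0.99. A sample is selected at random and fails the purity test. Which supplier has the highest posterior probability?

S4

Taking complements, P(off-spec | each) = S5 0.012, S4 0.055, S1 0.024, S6 0.01.
Prior × likelihood for each hypothesis:
  S5: 0.13 × 0.012 = 0.00156
  S4: 0.11 × 0.055 = 0.00605
  S1: 0.18 × 0.024 = 0.00432
  S6: 0.58 × 0.01 = 0.0058
Normalizing constant = 0.01773.
Largest term belongs to S4, so S4 is most probable.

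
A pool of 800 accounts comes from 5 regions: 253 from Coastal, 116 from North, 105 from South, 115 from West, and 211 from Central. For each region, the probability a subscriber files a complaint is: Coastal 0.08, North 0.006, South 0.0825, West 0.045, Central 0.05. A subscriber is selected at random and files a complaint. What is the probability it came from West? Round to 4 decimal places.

Compute prior × likelihood for every hypothesis:
  Coastal: 0.31625 × 0.08 = 0.0253
  North: 0.145 × 0.006 = 0.00087
  South: 0.13125 × 0.0825 = 0.010828125
  West: 0.14375 × 0.045 = 0.00646875
  Central: 0.26375 × 0.05 = 0.0131875
Total = 0.056654375.
P(West | evidence) = 0.00646875 / 0.056654375 ≈ 0.1142.

0.1142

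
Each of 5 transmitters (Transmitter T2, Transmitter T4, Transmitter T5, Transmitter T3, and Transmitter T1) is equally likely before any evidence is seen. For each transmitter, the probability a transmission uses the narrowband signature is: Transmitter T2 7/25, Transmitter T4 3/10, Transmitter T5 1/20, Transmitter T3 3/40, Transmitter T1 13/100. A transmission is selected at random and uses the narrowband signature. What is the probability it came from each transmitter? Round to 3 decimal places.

With a uniform prior (1/5 each), posterior ∝ likelihood:
  Transmitter T2: 0.28
  Transmitter T4: 0.3
  Transmitter T5: 0.05
  Transmitter T3: 0.075
  Transmitter T1: 0.13
Sum = 0.835.
P(Transmitter T2 | narrowband) = 0.28/0.835 ≈ 0.335
P(Transmitter T4 | narrowband) = 0.3/0.835 ≈ 0.359
P(Transmitter T5 | narrowband) = 0.05/0.835 ≈ 0.060
P(Transmitter T3 | narrowband) = 0.075/0.835 ≈ 0.090
P(Transmitter T1 | narrowband) = 0.13/0.835 ≈ 0.156

Transmitter T2 0.335, Transmitter T4 0.359, Transmitter T5 0.060, Transmitter T3 0.090, Transmitter T1 0.156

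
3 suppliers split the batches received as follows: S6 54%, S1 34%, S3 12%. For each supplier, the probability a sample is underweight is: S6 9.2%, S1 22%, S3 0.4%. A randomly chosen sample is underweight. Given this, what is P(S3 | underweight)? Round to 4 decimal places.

Unnormalized posteriors (prior × likelihood):
  S6: 0.54 × 0.092 = 0.04968
  S1: 0.34 × 0.22 = 0.0748
  S3: 0.12 × 0.004 = 0.00048
Sum = 0.12496.
P(S3 | evidence) = 0.00048 / 0.12496 ≈ 0.0038.

0.0038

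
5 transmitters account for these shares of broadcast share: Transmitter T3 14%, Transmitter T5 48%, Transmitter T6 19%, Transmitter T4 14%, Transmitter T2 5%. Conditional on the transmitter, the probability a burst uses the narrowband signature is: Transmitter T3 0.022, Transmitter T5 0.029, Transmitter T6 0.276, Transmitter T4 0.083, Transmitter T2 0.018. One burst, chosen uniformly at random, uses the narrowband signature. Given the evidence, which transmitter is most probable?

Unnormalized posteriors (prior × likelihood):
  Transmitter T3: 0.14 × 0.022 = 0.00308
  Transmitter T5: 0.48 × 0.029 = 0.01392
  Transmitter T6: 0.19 × 0.276 = 0.05244
  Transmitter T4: 0.14 × 0.083 = 0.01162
  Transmitter T2: 0.05 × 0.018 = 0.0009
Sum = 0.08196.
Largest term belongs to Transmitter T6, so Transmitter T6 is most probable.

Transmitter T6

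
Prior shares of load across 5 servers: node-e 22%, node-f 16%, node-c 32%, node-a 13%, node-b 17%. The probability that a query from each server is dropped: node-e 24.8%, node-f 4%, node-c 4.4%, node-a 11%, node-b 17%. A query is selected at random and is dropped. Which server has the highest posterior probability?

node-e

Prior × likelihood for each hypothesis:
  node-e: 0.22 × 0.248 = 0.05456
  node-f: 0.16 × 0.04 = 0.0064
  node-c: 0.32 × 0.044 = 0.01408
  node-a: 0.13 × 0.11 = 0.0143
  node-b: 0.17 × 0.17 = 0.0289
Sum = 0.11824.
Largest term belongs to node-e, so node-e is most probable.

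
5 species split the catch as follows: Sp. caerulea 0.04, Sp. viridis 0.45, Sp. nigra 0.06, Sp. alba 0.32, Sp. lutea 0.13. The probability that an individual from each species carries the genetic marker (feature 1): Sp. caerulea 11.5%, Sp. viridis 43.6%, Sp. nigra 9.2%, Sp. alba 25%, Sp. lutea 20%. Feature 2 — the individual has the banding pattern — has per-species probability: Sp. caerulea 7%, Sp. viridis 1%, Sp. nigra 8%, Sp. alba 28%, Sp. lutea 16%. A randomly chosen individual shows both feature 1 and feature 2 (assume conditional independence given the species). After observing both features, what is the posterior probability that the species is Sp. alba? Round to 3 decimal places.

0.765

Unnormalized posteriors (prior × likelihood):
  Sp. caerulea: 0.04 × 0.115 × 0.07 = 0.000322
  Sp. viridis: 0.45 × 0.436 × 0.01 = 0.001962
  Sp. nigra: 0.06 × 0.092 × 0.08 = 0.0004416
  Sp. alba: 0.32 × 0.25 × 0.28 = 0.0224
  Sp. lutea: 0.13 × 0.2 × 0.16 = 0.00416
Total = 0.0292856.
P(Sp. alba | evidence) = 0.0224 / 0.0292856 ≈ 0.765.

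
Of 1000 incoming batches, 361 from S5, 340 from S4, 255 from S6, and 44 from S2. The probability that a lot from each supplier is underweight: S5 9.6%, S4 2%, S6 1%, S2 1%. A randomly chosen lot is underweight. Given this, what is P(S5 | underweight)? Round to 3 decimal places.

0.780

Compute prior × likelihood for every hypothesis:
  S5: 0.361 × 0.096 = 0.034656
  S4: 0.34 × 0.02 = 0.0068
  S6: 0.255 × 0.01 = 0.00255
  S2: 0.044 × 0.01 = 0.00044
Normalizing constant = 0.044446.
P(S5 | evidence) = 0.034656 / 0.044446 ≈ 0.780.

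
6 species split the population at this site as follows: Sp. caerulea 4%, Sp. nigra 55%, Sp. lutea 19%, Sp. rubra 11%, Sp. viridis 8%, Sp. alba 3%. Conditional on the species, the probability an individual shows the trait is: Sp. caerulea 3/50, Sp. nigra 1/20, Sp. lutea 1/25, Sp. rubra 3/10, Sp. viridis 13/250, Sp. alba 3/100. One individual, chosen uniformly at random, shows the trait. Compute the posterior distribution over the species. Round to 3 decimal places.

Sp. caerulea 0.032, Sp. nigra 0.364, Sp. lutea 0.101, Sp. rubra 0.437, Sp. viridis 0.055, Sp. alba 0.012

Prior × likelihood for each hypothesis:
  Sp. caerulea: 0.04 × 0.06 = 0.0024
  Sp. nigra: 0.55 × 0.05 = 0.0275
  Sp. lutea: 0.19 × 0.04 = 0.0076
  Sp. rubra: 0.11 × 0.3 = 0.033
  Sp. viridis: 0.08 × 0.052 = 0.00416
  Sp. alba: 0.03 × 0.03 = 0.0009
Sum = 0.07556.
P(Sp. caerulea | trait) = 0.0024/0.07556 ≈ 0.032
P(Sp. nigra | trait) = 0.0275/0.07556 ≈ 0.364
P(Sp. lutea | trait) = 0.0076/0.07556 ≈ 0.101
P(Sp. rubra | trait) = 0.033/0.07556 ≈ 0.437
P(Sp. viridis | trait) = 0.00416/0.07556 ≈ 0.055
P(Sp. alba | trait) = 0.0009/0.07556 ≈ 0.012
(Check: 0.032+0.364+0.101+0.437+0.055+0.012 = 1.001.)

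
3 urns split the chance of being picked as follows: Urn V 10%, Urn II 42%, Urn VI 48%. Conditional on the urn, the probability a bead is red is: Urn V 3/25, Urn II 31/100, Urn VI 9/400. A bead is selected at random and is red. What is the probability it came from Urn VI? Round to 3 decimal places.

0.071

Compute prior × likelihood for every hypothesis:
  Urn V: 0.1 × 0.12 = 0.012
  Urn II: 0.42 × 0.31 = 0.1302
  Urn VI: 0.48 × 0.0225 = 0.0108
Total = 0.153.
P(Urn VI | evidence) = 0.0108 / 0.153 ≈ 0.071.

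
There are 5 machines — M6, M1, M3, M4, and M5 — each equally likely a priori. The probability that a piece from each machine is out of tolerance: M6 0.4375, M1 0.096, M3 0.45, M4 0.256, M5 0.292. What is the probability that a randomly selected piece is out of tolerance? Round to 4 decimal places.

0.3063

With a uniform prior (1/5 each), posterior ∝ likelihood:
  M6: 0.4375
  M1: 0.096
  M3: 0.45
  M4: 0.256
  M5: 0.292
P(oversize) = (1/5) × (0.4375 + 0.096 + 0.45 + 0.256 + 0.292) = 1.5315/5 ≈ 0.3063.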